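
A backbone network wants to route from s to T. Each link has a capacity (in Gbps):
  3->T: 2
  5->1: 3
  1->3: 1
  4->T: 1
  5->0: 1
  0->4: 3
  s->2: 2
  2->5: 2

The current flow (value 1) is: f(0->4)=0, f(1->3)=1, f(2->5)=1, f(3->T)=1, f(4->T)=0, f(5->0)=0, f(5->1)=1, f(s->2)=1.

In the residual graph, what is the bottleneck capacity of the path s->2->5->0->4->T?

Residual capacities along the path: s->2: 1, 2->5: 1, 5->0: 1, 0->4: 3, 4->T: 1.
Minimum is 1.

1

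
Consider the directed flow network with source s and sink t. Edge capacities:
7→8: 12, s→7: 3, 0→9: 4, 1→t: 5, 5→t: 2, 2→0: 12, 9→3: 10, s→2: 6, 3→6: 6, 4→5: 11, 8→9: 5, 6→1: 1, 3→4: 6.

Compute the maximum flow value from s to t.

3

Augment s→2→0→9→3→6→1→t: bottleneck 1. Total 1.
Augment s→2→0→9→3→4→5→t: bottleneck 2. Total 3.
No augmenting path remains in the residual graph.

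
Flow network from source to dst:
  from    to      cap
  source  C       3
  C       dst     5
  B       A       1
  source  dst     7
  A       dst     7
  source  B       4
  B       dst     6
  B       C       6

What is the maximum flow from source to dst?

14

Augment source→dst: bottleneck 7. Total 7.
Augment source→B→dst: bottleneck 4. Total 11.
Augment source→C→dst: bottleneck 3. Total 14.
No augmenting path remains in the residual graph.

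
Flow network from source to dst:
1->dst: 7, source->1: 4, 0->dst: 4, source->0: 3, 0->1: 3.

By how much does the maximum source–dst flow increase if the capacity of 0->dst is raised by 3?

Original max flow = 7.
Edge 0->dst does not cross the min cut (source side {source}), so extra capacity there cannot help.
New max flow = 7. Increase = 0.

0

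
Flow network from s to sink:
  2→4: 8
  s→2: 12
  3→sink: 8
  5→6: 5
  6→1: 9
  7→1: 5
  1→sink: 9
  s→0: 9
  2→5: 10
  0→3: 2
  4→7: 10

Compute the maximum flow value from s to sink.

Augment s→0→3→sink: bottleneck 2. Total 2.
Augment s→2→5→6→1→sink: bottleneck 5. Total 7.
Augment s→2→4→7→1→sink: bottleneck 4. Total 11.
No augmenting path remains in the residual graph.

11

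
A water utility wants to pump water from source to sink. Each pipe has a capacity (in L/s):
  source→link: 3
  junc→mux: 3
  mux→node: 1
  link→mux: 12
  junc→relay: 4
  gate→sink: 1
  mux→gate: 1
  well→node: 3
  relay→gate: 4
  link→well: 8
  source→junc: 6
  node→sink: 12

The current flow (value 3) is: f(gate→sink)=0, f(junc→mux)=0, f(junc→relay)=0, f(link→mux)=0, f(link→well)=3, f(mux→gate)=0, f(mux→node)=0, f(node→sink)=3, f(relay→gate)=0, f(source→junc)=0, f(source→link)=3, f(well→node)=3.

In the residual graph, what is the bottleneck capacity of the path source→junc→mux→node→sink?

1

Residual capacities along the path: source→junc: 6, junc→mux: 3, mux→node: 1, node→sink: 9.
Minimum is 1.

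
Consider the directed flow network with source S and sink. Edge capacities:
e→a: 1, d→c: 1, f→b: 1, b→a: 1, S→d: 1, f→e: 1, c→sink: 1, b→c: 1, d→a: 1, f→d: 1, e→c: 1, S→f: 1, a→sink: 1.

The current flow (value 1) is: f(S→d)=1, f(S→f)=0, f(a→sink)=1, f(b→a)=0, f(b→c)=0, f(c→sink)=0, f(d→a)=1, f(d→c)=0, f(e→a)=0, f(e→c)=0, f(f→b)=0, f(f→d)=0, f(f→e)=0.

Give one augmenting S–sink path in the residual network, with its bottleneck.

Residual along S→f→e→c→sink: S→f: 1, f→e: 1, e→c: 1, c→sink: 1.
Bottleneck = min = 1.

S→f→e→c→sink, bottleneck 1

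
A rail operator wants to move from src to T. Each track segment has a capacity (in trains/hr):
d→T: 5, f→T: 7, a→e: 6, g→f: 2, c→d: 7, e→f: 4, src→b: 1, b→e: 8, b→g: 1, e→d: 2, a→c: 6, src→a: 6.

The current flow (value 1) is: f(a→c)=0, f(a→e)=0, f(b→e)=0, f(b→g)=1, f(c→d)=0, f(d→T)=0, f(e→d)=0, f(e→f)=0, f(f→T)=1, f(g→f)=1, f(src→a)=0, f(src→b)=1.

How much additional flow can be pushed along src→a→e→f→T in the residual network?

4

Residual capacities along the path: src→a: 6, a→e: 6, e→f: 4, f→T: 6.
Minimum is 4.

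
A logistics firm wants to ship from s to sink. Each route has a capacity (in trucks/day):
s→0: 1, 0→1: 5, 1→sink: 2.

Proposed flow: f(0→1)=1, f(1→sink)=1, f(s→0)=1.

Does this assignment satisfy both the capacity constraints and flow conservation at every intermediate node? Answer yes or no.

Yes

Every edge has 0 ≤ f(e) ≤ cap(e).
At each intermediate node, inflow equals outflow.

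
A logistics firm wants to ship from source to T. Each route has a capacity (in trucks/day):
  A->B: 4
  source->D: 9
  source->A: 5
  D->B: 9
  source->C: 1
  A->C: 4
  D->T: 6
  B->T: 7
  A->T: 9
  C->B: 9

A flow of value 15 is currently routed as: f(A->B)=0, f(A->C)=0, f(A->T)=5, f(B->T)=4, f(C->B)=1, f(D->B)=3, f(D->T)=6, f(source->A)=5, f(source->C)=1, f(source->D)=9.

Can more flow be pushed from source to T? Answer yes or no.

Residual reachable from source: {source}; T is not reachable.
Saturated cut: source->D, source->A, source->C with total capacity 15 = current flow value. Flow is maximum.

No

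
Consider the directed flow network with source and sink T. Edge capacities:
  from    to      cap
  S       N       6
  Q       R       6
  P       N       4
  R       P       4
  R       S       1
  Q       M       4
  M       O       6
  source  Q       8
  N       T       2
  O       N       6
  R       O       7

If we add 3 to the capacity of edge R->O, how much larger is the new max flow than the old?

Original max flow = 2.
Edge R->O does not cross the min cut (source side {M, N, O, P, Q, R, S, source}), so extra capacity there cannot help.
New max flow = 2. Increase = 0.

0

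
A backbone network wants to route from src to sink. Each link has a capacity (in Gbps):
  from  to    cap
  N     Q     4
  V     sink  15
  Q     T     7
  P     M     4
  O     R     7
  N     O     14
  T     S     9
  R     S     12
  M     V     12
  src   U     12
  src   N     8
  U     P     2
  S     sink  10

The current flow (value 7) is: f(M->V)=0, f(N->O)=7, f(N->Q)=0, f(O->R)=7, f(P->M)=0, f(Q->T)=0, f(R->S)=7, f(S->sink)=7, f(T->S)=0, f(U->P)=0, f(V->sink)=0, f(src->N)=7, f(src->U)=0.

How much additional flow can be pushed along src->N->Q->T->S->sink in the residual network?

1

Residual capacities along the path: src->N: 1, N->Q: 4, Q->T: 7, T->S: 9, S->sink: 3.
Minimum is 1.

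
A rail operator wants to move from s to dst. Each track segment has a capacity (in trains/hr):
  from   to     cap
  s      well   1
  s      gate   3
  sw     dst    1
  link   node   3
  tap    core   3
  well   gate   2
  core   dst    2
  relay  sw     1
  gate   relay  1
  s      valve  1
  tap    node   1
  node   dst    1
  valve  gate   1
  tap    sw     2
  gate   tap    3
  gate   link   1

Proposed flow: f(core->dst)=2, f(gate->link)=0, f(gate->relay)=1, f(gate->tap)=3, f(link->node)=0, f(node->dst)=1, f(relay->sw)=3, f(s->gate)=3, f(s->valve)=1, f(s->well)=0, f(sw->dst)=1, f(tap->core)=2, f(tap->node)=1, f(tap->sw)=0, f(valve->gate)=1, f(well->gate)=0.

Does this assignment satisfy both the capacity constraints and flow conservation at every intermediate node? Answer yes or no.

Capacity violated on relay->sw: flow 3 > capacity 1.

No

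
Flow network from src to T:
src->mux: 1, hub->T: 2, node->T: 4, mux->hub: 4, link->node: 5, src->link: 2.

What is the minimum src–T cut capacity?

Max flow = 3 (via 2 augmenting paths).
In the residual at optimum, the set reachable from src is {src}.
Cut edges: src->link (cap 2), src->mux (cap 1). Sum = 3.

3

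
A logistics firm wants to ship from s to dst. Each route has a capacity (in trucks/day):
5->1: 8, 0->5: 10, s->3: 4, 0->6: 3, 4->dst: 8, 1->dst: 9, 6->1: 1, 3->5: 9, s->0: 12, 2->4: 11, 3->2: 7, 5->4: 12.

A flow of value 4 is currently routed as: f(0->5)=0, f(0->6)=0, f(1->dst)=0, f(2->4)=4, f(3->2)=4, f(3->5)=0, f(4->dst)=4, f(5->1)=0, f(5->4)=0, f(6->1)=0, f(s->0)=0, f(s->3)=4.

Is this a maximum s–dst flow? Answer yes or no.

No

Residual path s->0->5->4->dst has bottleneck 4 > 0.
Pushing 4 along it raises the flow to 8, so the given flow is not maximum.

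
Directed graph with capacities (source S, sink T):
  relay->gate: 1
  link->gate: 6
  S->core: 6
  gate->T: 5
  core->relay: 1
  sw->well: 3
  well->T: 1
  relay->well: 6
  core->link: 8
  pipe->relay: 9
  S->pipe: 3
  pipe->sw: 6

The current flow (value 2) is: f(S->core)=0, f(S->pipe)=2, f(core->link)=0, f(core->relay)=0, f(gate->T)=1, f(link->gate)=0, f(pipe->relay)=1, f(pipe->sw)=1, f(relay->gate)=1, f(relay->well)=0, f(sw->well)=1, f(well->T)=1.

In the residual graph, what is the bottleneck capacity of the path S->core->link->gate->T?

Residual capacities along the path: S->core: 6, core->link: 8, link->gate: 6, gate->T: 4.
Minimum is 4.

4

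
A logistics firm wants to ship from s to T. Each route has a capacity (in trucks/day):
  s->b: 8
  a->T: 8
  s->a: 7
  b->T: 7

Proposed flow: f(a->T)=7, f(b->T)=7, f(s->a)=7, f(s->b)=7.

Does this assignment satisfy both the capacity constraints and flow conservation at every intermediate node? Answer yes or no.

Yes

Every edge has 0 ≤ f(e) ≤ cap(e).
At each intermediate node, inflow equals outflow.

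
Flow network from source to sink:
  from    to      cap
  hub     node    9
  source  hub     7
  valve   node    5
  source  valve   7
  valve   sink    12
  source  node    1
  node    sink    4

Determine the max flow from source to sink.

11

Augment source->valve->sink: bottleneck 7. Total 7.
Augment source->node->sink: bottleneck 1. Total 8.
Augment source->hub->node->sink: bottleneck 3. Total 11.
No augmenting path remains in the residual graph.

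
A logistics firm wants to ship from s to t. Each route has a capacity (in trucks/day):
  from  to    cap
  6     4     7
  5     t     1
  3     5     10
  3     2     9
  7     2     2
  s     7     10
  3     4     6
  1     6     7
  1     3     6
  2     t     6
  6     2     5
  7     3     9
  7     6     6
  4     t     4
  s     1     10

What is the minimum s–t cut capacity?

Max flow = 11 (via 4 augmenting paths).
In the residual at optimum, the set reachable from s is {1, 2, 3, 4, 5, 6, 7, s}.
Cut edges: 2→t (cap 6), 5→t (cap 1), 4→t (cap 4). Sum = 11.

11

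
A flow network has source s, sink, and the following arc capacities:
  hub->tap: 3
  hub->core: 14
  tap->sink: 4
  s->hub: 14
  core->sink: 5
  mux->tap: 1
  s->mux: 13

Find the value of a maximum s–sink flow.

Augment s->mux->tap->sink: bottleneck 1. Total 1.
Augment s->hub->tap->sink: bottleneck 3. Total 4.
Augment s->hub->core->sink: bottleneck 5. Total 9.
No augmenting path remains in the residual graph.

9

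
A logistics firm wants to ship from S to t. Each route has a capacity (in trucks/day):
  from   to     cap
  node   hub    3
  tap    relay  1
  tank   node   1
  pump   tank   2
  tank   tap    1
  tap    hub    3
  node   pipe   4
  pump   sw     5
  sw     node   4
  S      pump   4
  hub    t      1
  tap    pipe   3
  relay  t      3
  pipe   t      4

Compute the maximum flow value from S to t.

4

Augment S->pump->tank->node->pipe->t: bottleneck 1. Total 1.
Augment S->pump->tank->tap->pipe->t: bottleneck 1. Total 2.
Augment S->pump->sw->node->pipe->t: bottleneck 2. Total 4.
No augmenting path remains in the residual graph.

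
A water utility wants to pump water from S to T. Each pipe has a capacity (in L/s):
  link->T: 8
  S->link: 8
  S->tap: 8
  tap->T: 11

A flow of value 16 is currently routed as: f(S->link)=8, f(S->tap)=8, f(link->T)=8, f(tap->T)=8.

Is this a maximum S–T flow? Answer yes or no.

Residual reachable from S: {S}; T is not reachable.
Saturated cut: S->tap, S->link with total capacity 16 = current flow value. Flow is maximum.

Yes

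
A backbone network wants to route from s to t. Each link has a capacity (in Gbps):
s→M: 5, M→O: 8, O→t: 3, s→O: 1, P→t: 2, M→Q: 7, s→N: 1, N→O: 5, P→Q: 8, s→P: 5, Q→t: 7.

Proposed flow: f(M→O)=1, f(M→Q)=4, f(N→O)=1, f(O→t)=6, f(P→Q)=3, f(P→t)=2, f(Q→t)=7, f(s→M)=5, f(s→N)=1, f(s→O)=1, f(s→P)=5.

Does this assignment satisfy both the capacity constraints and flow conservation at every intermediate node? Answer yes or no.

No

Capacity violated on O→t: flow 6 > capacity 3.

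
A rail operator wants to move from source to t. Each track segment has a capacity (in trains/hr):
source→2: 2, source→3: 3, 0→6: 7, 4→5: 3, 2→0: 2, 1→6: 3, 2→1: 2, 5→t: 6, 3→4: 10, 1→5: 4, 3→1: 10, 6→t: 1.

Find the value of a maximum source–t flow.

Augment source→2→0→6→t: bottleneck 1. Total 1.
Augment source→2→1→5→t: bottleneck 1. Total 2.
Augment source→3→1→5→t: bottleneck 3. Total 5.
No augmenting path remains in the residual graph.

5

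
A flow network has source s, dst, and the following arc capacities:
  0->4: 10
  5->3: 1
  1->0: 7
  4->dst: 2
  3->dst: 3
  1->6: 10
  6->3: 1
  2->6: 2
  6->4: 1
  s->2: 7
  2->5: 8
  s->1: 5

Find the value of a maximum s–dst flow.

4

Augment s->1->0->4->dst: bottleneck 2. Total 2.
Augment s->1->6->3->dst: bottleneck 1. Total 3.
Augment s->2->5->3->dst: bottleneck 1. Total 4.
No augmenting path remains in the residual graph.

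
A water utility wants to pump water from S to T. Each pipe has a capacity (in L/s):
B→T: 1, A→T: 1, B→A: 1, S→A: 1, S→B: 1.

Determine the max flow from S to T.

2

Augment S→B→T: bottleneck 1. Total 1.
Augment S→A→T: bottleneck 1. Total 2.
No augmenting path remains in the residual graph.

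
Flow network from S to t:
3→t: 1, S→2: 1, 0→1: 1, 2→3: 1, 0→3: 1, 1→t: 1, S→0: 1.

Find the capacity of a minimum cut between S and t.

Max flow = 2 (via 2 augmenting paths).
In the residual at optimum, the set reachable from S is {S}.
Cut edges: S→0 (cap 1), S→2 (cap 1). Sum = 2.

2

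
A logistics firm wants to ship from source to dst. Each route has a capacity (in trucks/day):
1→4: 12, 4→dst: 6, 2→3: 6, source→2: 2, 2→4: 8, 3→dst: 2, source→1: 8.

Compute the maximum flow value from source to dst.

8

Augment source→1→4→dst: bottleneck 6. Total 6.
Augment source→2→3→dst: bottleneck 2. Total 8.
No augmenting path remains in the residual graph.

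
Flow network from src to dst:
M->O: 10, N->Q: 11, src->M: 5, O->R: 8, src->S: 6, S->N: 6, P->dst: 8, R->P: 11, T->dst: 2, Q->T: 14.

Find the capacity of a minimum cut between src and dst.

7

Max flow = 7 (via 2 augmenting paths).
In the residual at optimum, the set reachable from src is {N, Q, S, T, src}.
Cut edges: src->M (cap 5), T->dst (cap 2). Sum = 7.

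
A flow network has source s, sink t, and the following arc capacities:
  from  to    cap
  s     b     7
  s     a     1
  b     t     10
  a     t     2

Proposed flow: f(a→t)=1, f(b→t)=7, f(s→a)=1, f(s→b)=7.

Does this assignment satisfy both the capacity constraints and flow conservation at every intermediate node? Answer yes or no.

Yes

Every edge has 0 ≤ f(e) ≤ cap(e).
At each intermediate node, inflow equals outflow.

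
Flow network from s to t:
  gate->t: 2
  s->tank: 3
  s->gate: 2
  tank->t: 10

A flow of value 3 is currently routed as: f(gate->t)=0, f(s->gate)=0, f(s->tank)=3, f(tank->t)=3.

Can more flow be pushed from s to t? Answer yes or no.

Residual path s->gate->t has bottleneck 2 > 0.
Pushing 2 along it raises the flow to 5, so the given flow is not maximum.

Yes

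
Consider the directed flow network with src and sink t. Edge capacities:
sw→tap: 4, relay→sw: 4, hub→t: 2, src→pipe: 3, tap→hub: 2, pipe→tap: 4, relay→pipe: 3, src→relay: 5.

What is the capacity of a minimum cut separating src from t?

2

Max flow = 2 (via 1 augmenting path).
In the residual at optimum, the set reachable from src is {pipe, relay, src, sw, tap}.
Cut edges: tap→hub (cap 2). Sum = 2.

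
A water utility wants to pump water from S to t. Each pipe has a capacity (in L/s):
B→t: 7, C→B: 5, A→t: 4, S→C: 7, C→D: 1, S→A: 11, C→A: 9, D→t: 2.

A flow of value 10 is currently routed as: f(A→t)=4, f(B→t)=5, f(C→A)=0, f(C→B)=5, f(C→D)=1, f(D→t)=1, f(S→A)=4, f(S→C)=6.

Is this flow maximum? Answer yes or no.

Residual reachable from S: {A, C, S}; t is not reachable.
Saturated cut: C→B, C→D, A→t with total capacity 10 = current flow value. Flow is maximum.

Yes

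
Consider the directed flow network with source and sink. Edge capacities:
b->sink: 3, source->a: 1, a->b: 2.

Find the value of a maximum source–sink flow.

1

Augment source->a->b->sink: bottleneck 1. Total 1.
No augmenting path remains in the residual graph.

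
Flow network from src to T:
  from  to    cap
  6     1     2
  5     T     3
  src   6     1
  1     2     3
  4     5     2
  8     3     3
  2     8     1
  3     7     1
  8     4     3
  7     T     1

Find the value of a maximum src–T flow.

1

Augment src→6→1→2→8→4→5→T: bottleneck 1. Total 1.
No augmenting path remains in the residual graph.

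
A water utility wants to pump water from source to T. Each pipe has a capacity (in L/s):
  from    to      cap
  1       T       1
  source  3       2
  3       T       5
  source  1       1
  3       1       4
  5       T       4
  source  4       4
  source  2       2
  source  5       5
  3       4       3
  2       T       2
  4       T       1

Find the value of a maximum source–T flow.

10

Augment source→3→T: bottleneck 2. Total 2.
Augment source→2→T: bottleneck 2. Total 4.
Augment source→5→T: bottleneck 4. Total 8.
Augment source→4→T: bottleneck 1. Total 9.
Augment source→1→T: bottleneck 1. Total 10.
No augmenting path remains in the residual graph.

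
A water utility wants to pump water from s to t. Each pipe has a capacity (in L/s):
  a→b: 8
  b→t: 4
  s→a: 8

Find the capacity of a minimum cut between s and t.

4

Max flow = 4 (via 1 augmenting path).
In the residual at optimum, the set reachable from s is {a, b, s}.
Cut edges: b→t (cap 4). Sum = 4.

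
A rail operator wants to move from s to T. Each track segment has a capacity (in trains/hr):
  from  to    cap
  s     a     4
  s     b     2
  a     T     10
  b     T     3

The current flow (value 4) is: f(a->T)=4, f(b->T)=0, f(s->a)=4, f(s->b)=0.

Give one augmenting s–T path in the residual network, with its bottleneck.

s->b->T, bottleneck 2

Residual along s->b->T: s->b: 2, b->T: 3.
Bottleneck = min = 2.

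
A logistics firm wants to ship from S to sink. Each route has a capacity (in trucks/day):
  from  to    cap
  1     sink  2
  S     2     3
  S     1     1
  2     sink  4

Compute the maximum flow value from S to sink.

Augment S->1->sink: bottleneck 1. Total 1.
Augment S->2->sink: bottleneck 3. Total 4.
No augmenting path remains in the residual graph.

4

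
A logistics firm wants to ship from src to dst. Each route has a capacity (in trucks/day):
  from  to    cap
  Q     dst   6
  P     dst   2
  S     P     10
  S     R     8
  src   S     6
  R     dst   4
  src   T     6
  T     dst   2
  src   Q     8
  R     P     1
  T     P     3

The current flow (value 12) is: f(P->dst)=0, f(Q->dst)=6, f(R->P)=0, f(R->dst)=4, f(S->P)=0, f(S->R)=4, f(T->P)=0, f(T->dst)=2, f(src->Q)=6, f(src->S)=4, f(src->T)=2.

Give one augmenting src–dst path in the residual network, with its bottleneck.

src->S->P->dst, bottleneck 2

Residual along src->S->P->dst: src->S: 2, S->P: 10, P->dst: 2.
Bottleneck = min = 2.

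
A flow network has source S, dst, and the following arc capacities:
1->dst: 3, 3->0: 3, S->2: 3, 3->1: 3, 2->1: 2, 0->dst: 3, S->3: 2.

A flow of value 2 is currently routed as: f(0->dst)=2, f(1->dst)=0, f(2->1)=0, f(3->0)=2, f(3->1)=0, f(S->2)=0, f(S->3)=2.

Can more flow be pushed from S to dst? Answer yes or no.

Residual path S->2->1->dst has bottleneck 2 > 0.
Pushing 2 along it raises the flow to 4, so the given flow is not maximum.

Yes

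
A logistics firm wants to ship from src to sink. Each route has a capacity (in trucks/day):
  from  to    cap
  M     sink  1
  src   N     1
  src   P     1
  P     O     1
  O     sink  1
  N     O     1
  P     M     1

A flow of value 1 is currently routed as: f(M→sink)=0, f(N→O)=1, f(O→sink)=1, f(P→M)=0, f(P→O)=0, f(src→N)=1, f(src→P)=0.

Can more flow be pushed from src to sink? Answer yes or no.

Yes

Residual path src→P→M→sink has bottleneck 1 > 0.
Pushing 1 along it raises the flow to 2, so the given flow is not maximum.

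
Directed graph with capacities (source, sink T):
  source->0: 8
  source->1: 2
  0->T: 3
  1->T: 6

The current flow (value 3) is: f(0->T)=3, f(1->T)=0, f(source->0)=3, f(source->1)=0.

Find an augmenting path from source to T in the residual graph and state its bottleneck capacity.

source->1->T, bottleneck 2

Residual along source->1->T: source->1: 2, 1->T: 6.
Bottleneck = min = 2.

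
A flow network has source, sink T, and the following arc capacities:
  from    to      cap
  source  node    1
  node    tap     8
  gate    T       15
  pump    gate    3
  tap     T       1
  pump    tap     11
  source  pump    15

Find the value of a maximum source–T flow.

Augment source→pump→gate→T: bottleneck 3. Total 3.
Augment source→pump→tap→T: bottleneck 1. Total 4.
No augmenting path remains in the residual graph.

4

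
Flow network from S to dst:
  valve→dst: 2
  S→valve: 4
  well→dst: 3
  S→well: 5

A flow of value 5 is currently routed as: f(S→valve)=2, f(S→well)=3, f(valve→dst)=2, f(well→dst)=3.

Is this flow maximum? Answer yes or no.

Residual reachable from S: {S, valve, well}; dst is not reachable.
Saturated cut: valve→dst, well→dst with total capacity 5 = current flow value. Flow is maximum.

Yes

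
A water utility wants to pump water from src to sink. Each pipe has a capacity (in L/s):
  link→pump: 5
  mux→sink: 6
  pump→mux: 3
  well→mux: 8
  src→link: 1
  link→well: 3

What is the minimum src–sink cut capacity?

1

Max flow = 1 (via 1 augmenting path).
In the residual at optimum, the set reachable from src is {src}.
Cut edges: src→link (cap 1). Sum = 1.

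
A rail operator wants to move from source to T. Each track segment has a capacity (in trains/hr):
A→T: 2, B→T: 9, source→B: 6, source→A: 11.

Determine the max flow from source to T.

8

Augment source→A→T: bottleneck 2. Total 2.
Augment source→B→T: bottleneck 6. Total 8.
No augmenting path remains in the residual graph.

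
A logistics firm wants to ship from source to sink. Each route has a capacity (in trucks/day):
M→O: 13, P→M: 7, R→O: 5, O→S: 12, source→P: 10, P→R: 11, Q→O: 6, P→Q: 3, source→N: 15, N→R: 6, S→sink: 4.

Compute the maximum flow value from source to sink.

Augment source→P→Q→O→S→sink: bottleneck 3. Total 3.
Augment source→P→R→O→S→sink: bottleneck 1. Total 4.
No augmenting path remains in the residual graph.

4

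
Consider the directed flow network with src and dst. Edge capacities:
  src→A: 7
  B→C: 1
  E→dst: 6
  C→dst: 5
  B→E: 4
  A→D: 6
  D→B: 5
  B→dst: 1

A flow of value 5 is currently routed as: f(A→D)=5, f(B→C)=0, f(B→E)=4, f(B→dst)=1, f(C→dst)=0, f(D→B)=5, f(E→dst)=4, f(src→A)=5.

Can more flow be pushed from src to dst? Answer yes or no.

No

Residual reachable from src: {A, D, src}; dst is not reachable.
Saturated cut: D→B with total capacity 5 = current flow value. Flow is maximum.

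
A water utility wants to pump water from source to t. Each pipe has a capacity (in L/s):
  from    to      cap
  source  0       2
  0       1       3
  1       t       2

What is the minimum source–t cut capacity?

2

Max flow = 2 (via 1 augmenting path).
In the residual at optimum, the set reachable from source is {source}.
Cut edges: source->0 (cap 2). Sum = 2.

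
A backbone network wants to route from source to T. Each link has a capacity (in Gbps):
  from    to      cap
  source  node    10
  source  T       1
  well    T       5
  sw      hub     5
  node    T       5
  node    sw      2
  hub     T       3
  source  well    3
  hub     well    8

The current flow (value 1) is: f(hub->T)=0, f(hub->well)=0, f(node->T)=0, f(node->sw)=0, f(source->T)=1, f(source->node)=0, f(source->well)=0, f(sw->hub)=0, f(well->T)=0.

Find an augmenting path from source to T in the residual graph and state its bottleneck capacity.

Residual along source->node->T: source->node: 10, node->T: 5.
Bottleneck = min = 5.

source->node->T, bottleneck 5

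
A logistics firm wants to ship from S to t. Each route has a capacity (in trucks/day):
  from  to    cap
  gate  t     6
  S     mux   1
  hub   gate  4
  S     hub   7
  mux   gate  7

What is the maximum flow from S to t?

Augment S->mux->gate->t: bottleneck 1. Total 1.
Augment S->hub->gate->t: bottleneck 4. Total 5.
No augmenting path remains in the residual graph.

5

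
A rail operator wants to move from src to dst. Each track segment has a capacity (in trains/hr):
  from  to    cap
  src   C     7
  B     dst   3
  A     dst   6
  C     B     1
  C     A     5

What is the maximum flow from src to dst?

Augment src->C->B->dst: bottleneck 1. Total 1.
Augment src->C->A->dst: bottleneck 5. Total 6.
No augmenting path remains in the residual graph.

6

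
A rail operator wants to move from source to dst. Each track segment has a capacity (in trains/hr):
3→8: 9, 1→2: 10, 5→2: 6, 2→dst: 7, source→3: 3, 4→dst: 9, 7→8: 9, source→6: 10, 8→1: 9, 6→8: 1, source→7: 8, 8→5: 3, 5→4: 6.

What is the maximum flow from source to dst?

Augment source→6→8→5→2→dst: bottleneck 1. Total 1.
Augment source→3→8→5→2→dst: bottleneck 2. Total 3.
Augment source→3→8→1→2→dst: bottleneck 1. Total 4.
Augment source→7→8→1→2→dst: bottleneck 3. Total 7.
Augment source→7→8→1→2→5→4→dst: bottleneck 3. Total 10.
No augmenting path remains in the residual graph.

10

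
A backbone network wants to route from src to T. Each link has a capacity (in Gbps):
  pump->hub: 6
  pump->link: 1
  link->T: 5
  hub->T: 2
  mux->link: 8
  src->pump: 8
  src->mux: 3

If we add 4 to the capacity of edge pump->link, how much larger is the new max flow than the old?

1

Original max flow = 6.
After raising cap(pump->link), augmenting paths through that edge carry 1 more unit.
New max flow = 7. Increase = 1.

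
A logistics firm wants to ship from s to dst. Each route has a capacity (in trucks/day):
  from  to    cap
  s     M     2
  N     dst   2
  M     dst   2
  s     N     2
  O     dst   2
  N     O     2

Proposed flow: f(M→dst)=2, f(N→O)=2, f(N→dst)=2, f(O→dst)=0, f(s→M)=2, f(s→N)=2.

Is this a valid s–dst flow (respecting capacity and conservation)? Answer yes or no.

Conservation fails at N: inflow 2 ≠ outflow 4.

No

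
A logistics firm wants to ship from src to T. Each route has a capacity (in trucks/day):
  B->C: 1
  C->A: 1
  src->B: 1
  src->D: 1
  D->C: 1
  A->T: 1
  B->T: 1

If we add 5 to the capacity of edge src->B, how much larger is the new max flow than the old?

Original max flow = 2.
Even with extra capacity on src->B, another cut of capacity 2 remains binding.
New max flow = 2. Increase = 0.

0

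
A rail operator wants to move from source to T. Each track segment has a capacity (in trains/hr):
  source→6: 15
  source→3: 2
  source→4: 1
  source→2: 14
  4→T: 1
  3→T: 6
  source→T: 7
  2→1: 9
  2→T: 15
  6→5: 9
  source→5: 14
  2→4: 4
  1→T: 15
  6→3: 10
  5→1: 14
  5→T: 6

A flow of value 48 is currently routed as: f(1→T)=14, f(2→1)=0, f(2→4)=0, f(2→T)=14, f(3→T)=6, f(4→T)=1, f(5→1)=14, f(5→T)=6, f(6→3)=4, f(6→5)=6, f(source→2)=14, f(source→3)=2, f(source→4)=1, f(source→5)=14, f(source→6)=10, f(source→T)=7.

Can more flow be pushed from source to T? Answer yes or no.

No

Residual reachable from source: {3, 5, 6, source}; T is not reachable.
Saturated cut: source→2, source→4, source→T, 5→1, 5→T, 3→T with total capacity 48 = current flow value. Flow is maximum.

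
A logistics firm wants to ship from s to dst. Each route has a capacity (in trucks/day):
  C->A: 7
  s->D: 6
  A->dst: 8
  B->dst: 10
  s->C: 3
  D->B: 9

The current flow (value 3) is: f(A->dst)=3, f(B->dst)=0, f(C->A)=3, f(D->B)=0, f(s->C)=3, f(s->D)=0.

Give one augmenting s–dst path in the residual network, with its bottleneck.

Residual along s->D->B->dst: s->D: 6, D->B: 9, B->dst: 10.
Bottleneck = min = 6.

s->D->B->dst, bottleneck 6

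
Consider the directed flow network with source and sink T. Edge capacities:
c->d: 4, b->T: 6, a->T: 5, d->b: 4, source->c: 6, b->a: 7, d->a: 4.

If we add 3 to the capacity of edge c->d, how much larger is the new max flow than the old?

Original max flow = 4.
After raising cap(c->d), augmenting paths through that edge carry 2 more units.
New max flow = 6. Increase = 2.

2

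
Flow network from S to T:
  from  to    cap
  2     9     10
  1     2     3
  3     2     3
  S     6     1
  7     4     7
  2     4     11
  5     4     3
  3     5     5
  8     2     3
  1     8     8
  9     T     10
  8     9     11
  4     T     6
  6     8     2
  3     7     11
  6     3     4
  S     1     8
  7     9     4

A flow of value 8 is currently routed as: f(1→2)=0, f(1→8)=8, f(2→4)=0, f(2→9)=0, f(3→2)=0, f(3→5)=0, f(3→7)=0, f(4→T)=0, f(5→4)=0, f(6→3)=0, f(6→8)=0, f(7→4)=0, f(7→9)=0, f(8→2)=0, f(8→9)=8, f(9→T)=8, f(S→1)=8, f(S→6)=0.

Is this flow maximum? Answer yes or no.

Residual path S→6→8→9→T has bottleneck 1 > 0.
Pushing 1 along it raises the flow to 9, so the given flow is not maximum.

No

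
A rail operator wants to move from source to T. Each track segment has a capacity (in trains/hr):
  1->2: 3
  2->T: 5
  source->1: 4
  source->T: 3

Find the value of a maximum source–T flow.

6

Augment source->T: bottleneck 3. Total 3.
Augment source->1->2->T: bottleneck 3. Total 6.
No augmenting path remains in the residual graph.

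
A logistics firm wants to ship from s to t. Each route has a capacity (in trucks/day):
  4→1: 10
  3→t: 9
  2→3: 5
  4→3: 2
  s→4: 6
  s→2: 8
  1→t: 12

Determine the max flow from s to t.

11

Augment s→2→3→t: bottleneck 5. Total 5.
Augment s→4→3→t: bottleneck 2. Total 7.
Augment s→4→1→t: bottleneck 4. Total 11.
No augmenting path remains in the residual graph.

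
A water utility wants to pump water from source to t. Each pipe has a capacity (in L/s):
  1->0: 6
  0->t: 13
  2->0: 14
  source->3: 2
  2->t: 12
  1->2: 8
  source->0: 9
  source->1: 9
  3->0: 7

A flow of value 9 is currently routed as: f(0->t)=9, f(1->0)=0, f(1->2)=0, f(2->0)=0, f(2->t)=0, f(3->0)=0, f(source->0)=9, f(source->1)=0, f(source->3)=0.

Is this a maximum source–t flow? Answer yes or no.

Residual path source->1->2->t has bottleneck 8 > 0.
Pushing 8 along it raises the flow to 17, so the given flow is not maximum.

No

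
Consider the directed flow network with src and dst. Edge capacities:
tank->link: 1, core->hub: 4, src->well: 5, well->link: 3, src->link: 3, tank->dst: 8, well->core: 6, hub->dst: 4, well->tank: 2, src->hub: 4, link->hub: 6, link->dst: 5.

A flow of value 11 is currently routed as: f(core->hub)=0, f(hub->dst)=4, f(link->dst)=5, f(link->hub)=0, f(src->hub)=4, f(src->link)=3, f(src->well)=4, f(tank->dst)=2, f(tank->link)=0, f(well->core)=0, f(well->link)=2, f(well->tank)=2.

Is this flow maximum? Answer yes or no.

Residual reachable from src: {core, hub, link, src, well}; dst is not reachable.
Saturated cut: well->tank, link->dst, hub->dst with total capacity 11 = current flow value. Flow is maximum.

Yes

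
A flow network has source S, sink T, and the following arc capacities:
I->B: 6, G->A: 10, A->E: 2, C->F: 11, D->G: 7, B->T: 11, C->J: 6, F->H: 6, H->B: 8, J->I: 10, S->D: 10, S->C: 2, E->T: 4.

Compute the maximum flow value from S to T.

4

Augment S->C->J->I->B->T: bottleneck 2. Total 2.
Augment S->D->G->A->E->T: bottleneck 2. Total 4.
No augmenting path remains in the residual graph.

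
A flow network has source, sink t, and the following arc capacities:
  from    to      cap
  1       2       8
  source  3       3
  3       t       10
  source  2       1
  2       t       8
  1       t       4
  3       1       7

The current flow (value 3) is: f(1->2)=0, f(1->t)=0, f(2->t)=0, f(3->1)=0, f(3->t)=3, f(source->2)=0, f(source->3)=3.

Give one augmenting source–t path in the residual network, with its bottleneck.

source->2->t, bottleneck 1

Residual along source->2->t: source->2: 1, 2->t: 8.
Bottleneck = min = 1.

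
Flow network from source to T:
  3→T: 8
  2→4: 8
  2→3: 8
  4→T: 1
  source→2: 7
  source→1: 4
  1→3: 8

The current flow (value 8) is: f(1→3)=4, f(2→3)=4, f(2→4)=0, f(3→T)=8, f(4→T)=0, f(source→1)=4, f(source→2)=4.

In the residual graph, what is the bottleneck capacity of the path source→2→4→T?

1

Residual capacities along the path: source→2: 3, 2→4: 8, 4→T: 1.
Minimum is 1.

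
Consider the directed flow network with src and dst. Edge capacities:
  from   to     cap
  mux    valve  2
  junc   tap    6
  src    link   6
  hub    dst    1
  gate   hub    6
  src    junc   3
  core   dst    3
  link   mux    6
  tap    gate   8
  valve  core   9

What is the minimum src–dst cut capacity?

3

Max flow = 3 (via 2 augmenting paths).
In the residual at optimum, the set reachable from src is {gate, hub, junc, link, mux, src, tap}.
Cut edges: mux→valve (cap 2), hub→dst (cap 1). Sum = 3.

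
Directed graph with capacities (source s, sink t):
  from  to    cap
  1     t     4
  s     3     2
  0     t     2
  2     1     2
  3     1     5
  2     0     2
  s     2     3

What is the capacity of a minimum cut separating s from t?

Max flow = 5 (via 3 augmenting paths).
In the residual at optimum, the set reachable from s is {s}.
Cut edges: s→3 (cap 2), s→2 (cap 3). Sum = 5.

5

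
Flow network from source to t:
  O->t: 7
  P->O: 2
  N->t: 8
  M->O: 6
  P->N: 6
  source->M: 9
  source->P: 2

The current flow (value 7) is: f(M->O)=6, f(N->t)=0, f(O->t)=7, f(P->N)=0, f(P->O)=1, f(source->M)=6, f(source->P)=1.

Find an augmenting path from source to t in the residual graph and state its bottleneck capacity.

Residual along source->P->N->t: source->P: 1, P->N: 6, N->t: 8.
Bottleneck = min = 1.

source->P->N->t, bottleneck 1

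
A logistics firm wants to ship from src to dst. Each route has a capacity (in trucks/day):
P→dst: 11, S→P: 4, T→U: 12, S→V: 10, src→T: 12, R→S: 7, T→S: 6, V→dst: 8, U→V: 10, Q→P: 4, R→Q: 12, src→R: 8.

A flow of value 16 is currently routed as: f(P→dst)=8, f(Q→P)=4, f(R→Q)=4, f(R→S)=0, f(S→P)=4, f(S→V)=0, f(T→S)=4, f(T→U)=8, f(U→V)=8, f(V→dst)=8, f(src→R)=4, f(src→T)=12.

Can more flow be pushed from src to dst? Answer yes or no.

Residual reachable from src: {Q, R, S, T, U, V, src}; dst is not reachable.
Saturated cut: S→P, V→dst, Q→P with total capacity 16 = current flow value. Flow is maximum.

No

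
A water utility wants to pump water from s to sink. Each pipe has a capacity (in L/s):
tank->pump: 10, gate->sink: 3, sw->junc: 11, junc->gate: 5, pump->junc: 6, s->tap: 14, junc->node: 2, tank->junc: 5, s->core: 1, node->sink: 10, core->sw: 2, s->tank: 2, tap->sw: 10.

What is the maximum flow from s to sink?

Augment s->tank->junc->gate->sink: bottleneck 2. Total 2.
Augment s->core->sw->junc->gate->sink: bottleneck 1. Total 3.
Augment s->tap->sw->junc->node->sink: bottleneck 2. Total 5.
No augmenting path remains in the residual graph.

5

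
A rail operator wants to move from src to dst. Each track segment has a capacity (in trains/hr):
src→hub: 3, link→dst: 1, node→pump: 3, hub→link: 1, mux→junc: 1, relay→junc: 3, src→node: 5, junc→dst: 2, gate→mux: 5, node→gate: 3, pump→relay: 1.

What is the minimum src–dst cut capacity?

3

Max flow = 3 (via 3 augmenting paths).
In the residual at optimum, the set reachable from src is {gate, hub, mux, node, pump, src}.
Cut edges: hub→link (cap 1), pump→relay (cap 1), mux→junc (cap 1). Sum = 3.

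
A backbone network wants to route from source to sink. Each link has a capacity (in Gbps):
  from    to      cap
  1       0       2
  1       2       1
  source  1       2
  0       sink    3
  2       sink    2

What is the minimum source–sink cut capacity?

2

Max flow = 2 (via 1 augmenting path).
In the residual at optimum, the set reachable from source is {source}.
Cut edges: source→1 (cap 2). Sum = 2.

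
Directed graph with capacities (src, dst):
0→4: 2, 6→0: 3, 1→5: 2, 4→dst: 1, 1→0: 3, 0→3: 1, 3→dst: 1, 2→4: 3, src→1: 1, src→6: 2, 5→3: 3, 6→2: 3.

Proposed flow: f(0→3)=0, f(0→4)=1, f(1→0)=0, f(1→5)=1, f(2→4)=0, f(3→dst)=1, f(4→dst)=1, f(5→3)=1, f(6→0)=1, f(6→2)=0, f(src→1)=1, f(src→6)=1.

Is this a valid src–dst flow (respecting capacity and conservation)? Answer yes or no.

Every edge has 0 ≤ f(e) ≤ cap(e).
At each intermediate node, inflow equals outflow.

Yes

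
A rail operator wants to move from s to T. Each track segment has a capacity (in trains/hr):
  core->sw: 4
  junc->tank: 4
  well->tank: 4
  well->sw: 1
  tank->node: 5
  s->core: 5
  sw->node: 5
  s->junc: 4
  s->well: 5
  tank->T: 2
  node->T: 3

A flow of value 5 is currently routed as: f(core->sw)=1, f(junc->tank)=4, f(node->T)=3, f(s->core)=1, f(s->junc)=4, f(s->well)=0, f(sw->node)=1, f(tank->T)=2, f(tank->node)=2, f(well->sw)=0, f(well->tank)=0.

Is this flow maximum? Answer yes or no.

Yes

Residual reachable from s: {core, junc, node, s, sw, tank, well}; T is not reachable.
Saturated cut: tank->T, node->T with total capacity 5 = current flow value. Flow is maximum.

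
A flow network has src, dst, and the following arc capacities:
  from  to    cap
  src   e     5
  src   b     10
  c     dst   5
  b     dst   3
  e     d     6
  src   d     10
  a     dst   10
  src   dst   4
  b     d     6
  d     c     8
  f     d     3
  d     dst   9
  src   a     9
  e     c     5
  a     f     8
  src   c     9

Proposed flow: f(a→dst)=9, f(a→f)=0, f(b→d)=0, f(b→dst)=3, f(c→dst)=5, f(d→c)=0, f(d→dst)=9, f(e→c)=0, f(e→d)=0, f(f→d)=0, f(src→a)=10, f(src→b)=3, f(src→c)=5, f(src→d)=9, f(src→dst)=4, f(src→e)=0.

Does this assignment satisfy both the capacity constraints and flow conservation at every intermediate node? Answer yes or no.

No

Capacity violated on src→a: flow 10 > capacity 9.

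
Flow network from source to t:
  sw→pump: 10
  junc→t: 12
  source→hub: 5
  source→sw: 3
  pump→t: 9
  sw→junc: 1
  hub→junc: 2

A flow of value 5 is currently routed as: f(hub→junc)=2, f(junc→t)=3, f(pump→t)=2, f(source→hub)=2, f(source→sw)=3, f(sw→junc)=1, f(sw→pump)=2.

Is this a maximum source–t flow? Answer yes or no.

Residual reachable from source: {hub, source}; t is not reachable.
Saturated cut: source→sw, hub→junc with total capacity 5 = current flow value. Flow is maximum.

Yes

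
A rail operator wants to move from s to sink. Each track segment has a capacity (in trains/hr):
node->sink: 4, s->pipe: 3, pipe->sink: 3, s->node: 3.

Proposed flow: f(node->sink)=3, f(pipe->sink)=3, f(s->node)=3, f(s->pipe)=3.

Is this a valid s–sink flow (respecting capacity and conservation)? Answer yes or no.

Yes

Every edge has 0 ≤ f(e) ≤ cap(e).
At each intermediate node, inflow equals outflow.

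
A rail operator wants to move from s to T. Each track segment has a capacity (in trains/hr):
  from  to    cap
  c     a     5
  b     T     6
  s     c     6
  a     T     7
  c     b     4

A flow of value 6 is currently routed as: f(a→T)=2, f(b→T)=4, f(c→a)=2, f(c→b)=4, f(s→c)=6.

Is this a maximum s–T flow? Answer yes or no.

Residual reachable from s: {s}; T is not reachable.
Saturated cut: s→c with total capacity 6 = current flow value. Flow is maximum.

Yes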